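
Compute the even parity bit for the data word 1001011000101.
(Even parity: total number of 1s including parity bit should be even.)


Number of 1s in data: 6
Parity bit: 0

0


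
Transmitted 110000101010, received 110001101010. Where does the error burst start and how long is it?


XOR: 000001000000

Burst at position 5, length 1


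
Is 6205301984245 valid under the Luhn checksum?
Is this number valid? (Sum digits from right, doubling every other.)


Luhn sum = 55
55 mod 10 = 5

Invalid (Luhn sum mod 10 = 5)


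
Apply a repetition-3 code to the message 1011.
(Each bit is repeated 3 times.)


Each bit -> 3 copies

111000111111


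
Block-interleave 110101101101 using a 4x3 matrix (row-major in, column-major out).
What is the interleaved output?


Matrix:
  110
  101
  101
  101
Read columns: 111110000111

111110000111


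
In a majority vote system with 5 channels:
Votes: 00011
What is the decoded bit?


Ones: 2 out of 5
Threshold: 3

0 (2/5 voted 1)


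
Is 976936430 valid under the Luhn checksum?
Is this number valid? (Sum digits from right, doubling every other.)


Luhn sum = 45
45 mod 10 = 5

Invalid (Luhn sum mod 10 = 5)


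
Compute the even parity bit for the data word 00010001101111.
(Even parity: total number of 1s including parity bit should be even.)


Number of 1s in data: 7
Parity bit: 1

1


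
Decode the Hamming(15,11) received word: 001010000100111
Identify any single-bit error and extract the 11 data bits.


Syndrome = 0: no error detected

Data: 11000100111 (no errors)


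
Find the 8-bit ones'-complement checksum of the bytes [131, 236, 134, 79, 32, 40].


Sum = 652 mod 256 = 140
Complement = 115

115


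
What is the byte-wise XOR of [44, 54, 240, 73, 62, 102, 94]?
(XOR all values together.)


XOR chain: 44 ^ 54 ^ 240 ^ 73 ^ 62 ^ 102 ^ 94 = 165

165


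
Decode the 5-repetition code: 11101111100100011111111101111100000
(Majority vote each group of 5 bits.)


Groups: 11101, 11110, 01000, 11111, 11110, 11111, 00000
Majority votes: 1101110

1101110


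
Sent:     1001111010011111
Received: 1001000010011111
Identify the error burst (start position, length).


XOR: 0000111000000000

Burst at position 4, length 3


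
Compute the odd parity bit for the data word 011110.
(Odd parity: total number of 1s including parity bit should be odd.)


Number of 1s in data: 4
Parity bit: 1

1


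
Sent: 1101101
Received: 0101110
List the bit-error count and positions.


XOR: 1000011

3 error(s) at position(s): 0, 5, 6


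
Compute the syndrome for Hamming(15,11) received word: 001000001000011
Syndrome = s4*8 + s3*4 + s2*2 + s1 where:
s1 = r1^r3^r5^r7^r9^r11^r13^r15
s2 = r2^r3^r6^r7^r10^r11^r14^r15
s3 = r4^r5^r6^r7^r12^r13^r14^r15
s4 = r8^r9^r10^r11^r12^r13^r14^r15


s1=1, s2=1, s3=0, s4=1

Syndrome = 11 (error at position 11)


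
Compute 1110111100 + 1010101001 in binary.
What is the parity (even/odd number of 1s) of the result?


1110111100 = 956
1010101001 = 681
Sum = 1637 = 11001100101
1s count = 6

even parity (6 ones in 11001100101)


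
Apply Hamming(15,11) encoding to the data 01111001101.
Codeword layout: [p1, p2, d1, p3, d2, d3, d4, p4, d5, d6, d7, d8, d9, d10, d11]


Parity bits: p1=1, p2=1, p3=0, p4=0

110011101001101


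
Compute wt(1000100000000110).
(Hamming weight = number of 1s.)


Counting 1s in 1000100000000110

4


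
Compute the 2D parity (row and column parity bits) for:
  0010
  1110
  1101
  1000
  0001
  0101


Row parities: 111110
Column parities: 1101

Row P: 111110, Col P: 1101, Corner: 1


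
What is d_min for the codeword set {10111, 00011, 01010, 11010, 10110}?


Comparing all pairs, minimum distance: 1
Can detect 0 errors, correct 0 errors

1


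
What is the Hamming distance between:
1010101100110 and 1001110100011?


XOR: 0011011000101
Count of 1s: 6

6


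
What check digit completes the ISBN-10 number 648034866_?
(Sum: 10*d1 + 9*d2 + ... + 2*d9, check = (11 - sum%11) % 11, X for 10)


Weighted sum: 260
260 mod 11 = 7

Check digit: 4


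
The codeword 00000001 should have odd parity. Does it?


Number of 1s: 1

Yes, parity is correct (1 ones)


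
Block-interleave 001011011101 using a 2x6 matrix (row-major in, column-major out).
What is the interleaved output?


Matrix:
  001011
  011101
Read columns: 000111011011

000111011011


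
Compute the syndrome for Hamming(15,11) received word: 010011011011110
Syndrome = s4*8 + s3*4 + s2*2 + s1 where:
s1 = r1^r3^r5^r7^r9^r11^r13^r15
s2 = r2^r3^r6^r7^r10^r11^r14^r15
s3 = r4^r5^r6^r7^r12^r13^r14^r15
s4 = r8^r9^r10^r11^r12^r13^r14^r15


s1=0, s2=0, s3=1, s4=0

Syndrome = 4 (error at position 4)


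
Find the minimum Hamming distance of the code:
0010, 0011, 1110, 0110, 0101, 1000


Comparing all pairs, minimum distance: 1
Can detect 0 errors, correct 0 errors

1


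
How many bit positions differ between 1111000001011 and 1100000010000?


XOR: 0011000011011
Count of 1s: 6

6


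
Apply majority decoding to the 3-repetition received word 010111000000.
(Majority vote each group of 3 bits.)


Groups: 010, 111, 000, 000
Majority votes: 0100

0100


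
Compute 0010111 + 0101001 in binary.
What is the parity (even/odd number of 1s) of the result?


0010111 = 23
0101001 = 41
Sum = 64 = 1000000
1s count = 1

odd parity (1 ones in 1000000)


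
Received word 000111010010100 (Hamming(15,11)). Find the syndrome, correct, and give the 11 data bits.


Syndrome = 9: error at position 9

Data: 01101010100 (corrected bit 9)


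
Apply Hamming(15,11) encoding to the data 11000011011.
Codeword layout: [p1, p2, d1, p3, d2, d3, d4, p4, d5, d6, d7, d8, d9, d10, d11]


Parity bits: p1=0, p2=0, p3=0, p4=0

001010000011011


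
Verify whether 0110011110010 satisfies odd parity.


Number of 1s: 7

Yes, parity is correct (7 ones)


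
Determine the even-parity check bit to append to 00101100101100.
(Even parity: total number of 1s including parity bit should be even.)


Number of 1s in data: 6
Parity bit: 0

0


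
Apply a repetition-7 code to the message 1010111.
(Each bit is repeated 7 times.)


Each bit -> 7 copies

1111111000000011111110000000111111111111111111111


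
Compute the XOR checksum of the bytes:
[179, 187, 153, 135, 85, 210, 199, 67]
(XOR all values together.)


XOR chain: 179 ^ 187 ^ 153 ^ 135 ^ 85 ^ 210 ^ 199 ^ 67 = 21

21


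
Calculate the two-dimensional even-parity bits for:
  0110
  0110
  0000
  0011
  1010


Row parities: 00000
Column parities: 1001

Row P: 00000, Col P: 1001, Corner: 0


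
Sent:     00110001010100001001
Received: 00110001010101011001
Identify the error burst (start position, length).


XOR: 00000000000001010000

Burst at position 13, length 3


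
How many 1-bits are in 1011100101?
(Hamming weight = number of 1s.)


Counting 1s in 1011100101

6


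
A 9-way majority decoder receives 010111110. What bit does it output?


Ones: 6 out of 9
Threshold: 5

1 (6/9 voted 1)


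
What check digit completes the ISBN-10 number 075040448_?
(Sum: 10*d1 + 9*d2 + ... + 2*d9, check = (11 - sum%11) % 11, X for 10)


Weighted sum: 171
171 mod 11 = 6

Check digit: 5


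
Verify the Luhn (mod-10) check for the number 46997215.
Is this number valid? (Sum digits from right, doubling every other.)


Luhn sum = 46
46 mod 10 = 6

Invalid (Luhn sum mod 10 = 6)


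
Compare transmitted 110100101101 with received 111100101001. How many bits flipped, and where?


XOR: 001000000100

2 error(s) at position(s): 2, 9


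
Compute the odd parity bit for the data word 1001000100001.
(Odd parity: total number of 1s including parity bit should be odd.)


Number of 1s in data: 4
Parity bit: 1

1


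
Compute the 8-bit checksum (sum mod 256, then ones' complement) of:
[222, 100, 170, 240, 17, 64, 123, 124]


Sum = 1060 mod 256 = 36
Complement = 219

219


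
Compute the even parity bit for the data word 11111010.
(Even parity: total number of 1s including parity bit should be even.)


Number of 1s in data: 6
Parity bit: 0

0


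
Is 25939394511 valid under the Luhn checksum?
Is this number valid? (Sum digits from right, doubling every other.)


Luhn sum = 58
58 mod 10 = 8

Invalid (Luhn sum mod 10 = 8)


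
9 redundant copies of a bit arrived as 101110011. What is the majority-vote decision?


Ones: 6 out of 9
Threshold: 5

1 (6/9 voted 1)


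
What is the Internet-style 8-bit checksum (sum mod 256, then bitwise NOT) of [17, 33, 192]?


Sum = 242 mod 256 = 242
Complement = 13

13


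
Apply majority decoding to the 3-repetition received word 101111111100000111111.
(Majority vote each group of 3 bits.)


Groups: 101, 111, 111, 100, 000, 111, 111
Majority votes: 1110011

1110011


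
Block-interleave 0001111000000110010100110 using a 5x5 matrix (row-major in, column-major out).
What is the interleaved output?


Matrix:
  00011
  11000
  00011
  00101
  00110
Read columns: 0100001000000111010110110

0100001000000111010110110


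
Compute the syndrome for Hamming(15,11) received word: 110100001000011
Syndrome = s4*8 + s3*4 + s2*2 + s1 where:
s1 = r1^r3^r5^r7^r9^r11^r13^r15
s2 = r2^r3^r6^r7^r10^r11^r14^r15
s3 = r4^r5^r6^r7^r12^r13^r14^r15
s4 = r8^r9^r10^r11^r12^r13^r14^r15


s1=1, s2=1, s3=1, s4=1

Syndrome = 15 (error at position 15)


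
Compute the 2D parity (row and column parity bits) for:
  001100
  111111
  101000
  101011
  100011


Row parities: 00001
Column parities: 010011

Row P: 00001, Col P: 010011, Corner: 1


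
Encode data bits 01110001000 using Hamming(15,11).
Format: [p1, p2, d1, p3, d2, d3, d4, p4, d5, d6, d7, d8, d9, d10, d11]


Parity bits: p1=0, p2=0, p3=0, p4=1

000011110001000


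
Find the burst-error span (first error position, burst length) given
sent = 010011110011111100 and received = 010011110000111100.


XOR: 000000000011000000

Burst at position 10, length 2


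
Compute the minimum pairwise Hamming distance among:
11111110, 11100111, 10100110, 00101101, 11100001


Comparing all pairs, minimum distance: 2
Can detect 1 errors, correct 0 errors

2


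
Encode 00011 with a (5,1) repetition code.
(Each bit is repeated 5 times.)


Each bit -> 5 copies

0000000000000001111111111


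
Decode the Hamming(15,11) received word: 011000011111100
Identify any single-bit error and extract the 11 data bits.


Syndrome = 0: no error detected

Data: 10001111100 (no errors)


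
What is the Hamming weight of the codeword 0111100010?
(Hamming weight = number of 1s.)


Counting 1s in 0111100010

5


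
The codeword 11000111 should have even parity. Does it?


Number of 1s: 5

No, parity error (5 ones)


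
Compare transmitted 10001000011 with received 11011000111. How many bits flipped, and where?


XOR: 01010000100

3 error(s) at position(s): 1, 3, 8


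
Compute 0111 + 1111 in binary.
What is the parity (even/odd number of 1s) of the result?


0111 = 7
1111 = 15
Sum = 22 = 10110
1s count = 3

odd parity (3 ones in 10110)


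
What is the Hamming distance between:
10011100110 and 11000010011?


XOR: 01011110101
Count of 1s: 7

7


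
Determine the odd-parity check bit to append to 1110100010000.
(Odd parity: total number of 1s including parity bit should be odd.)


Number of 1s in data: 5
Parity bit: 0

0


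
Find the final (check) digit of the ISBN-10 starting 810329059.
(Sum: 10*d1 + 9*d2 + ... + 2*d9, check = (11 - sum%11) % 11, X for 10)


Weighted sum: 200
200 mod 11 = 2

Check digit: 9


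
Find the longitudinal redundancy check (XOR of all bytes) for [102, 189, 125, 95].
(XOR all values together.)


XOR chain: 102 ^ 189 ^ 125 ^ 95 = 249

249


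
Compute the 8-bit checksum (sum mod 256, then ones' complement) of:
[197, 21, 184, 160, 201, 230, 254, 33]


Sum = 1280 mod 256 = 0
Complement = 255

255


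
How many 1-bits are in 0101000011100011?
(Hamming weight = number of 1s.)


Counting 1s in 0101000011100011

7


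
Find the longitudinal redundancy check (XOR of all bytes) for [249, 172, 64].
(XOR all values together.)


XOR chain: 249 ^ 172 ^ 64 = 21

21


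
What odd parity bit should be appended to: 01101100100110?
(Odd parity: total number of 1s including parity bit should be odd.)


Number of 1s in data: 7
Parity bit: 0

0


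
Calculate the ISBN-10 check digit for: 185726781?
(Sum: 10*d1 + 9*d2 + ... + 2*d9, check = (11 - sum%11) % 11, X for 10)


Weighted sum: 267
267 mod 11 = 3

Check digit: 8


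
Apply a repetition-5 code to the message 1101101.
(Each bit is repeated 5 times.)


Each bit -> 5 copies

11111111110000011111111110000011111


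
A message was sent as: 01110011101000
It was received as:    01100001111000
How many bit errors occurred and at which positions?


XOR: 00010010010000

3 error(s) at position(s): 3, 6, 9


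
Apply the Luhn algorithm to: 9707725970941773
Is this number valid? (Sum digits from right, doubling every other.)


Luhn sum = 75
75 mod 10 = 5

Invalid (Luhn sum mod 10 = 5)


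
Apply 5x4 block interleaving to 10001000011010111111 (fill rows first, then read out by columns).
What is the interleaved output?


Matrix:
  1000
  1000
  0110
  1011
  1111
Read columns: 11011001010011100011

11011001010011100011


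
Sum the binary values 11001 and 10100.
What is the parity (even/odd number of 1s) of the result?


11001 = 25
10100 = 20
Sum = 45 = 101101
1s count = 4

even parity (4 ones in 101101)


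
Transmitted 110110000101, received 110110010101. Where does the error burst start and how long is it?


XOR: 000000010000

Burst at position 7, length 1


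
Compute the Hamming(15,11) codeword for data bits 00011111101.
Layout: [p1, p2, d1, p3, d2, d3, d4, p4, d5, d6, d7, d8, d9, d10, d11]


Parity bits: p1=1, p2=0, p3=0, p4=0

100000101111101


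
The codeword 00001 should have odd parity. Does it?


Number of 1s: 1

Yes, parity is correct (1 ones)


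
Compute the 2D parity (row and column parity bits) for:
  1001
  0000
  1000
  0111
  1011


Row parities: 00111
Column parities: 1101

Row P: 00111, Col P: 1101, Corner: 1


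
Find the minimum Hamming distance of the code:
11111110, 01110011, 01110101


Comparing all pairs, minimum distance: 2
Can detect 1 errors, correct 0 errors

2


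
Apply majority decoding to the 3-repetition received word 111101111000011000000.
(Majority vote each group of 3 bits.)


Groups: 111, 101, 111, 000, 011, 000, 000
Majority votes: 1110100

1110100


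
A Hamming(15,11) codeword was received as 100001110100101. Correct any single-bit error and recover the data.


Syndrome = 0: no error detected

Data: 00110100101 (no errors)


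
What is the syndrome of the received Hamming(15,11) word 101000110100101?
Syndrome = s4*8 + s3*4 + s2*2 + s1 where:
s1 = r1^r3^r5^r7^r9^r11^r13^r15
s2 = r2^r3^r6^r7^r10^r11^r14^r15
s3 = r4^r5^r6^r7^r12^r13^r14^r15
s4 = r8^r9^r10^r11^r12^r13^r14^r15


s1=1, s2=0, s3=1, s4=0

Syndrome = 5 (error at position 5)


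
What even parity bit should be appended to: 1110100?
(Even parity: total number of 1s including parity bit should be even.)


Number of 1s in data: 4
Parity bit: 0

0


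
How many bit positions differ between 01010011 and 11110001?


XOR: 10100010
Count of 1s: 3

3


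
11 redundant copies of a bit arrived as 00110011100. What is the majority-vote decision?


Ones: 5 out of 11
Threshold: 6

0 (5/11 voted 1)


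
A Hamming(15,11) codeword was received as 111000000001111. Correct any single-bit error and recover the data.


Syndrome = 0: no error detected

Data: 10000001111 (no errors)


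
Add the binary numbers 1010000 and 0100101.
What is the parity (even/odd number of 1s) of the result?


1010000 = 80
0100101 = 37
Sum = 117 = 1110101
1s count = 5

odd parity (5 ones in 1110101)


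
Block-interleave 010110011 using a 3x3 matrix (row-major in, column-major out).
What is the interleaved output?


Matrix:
  010
  110
  011
Read columns: 010111001

010111001


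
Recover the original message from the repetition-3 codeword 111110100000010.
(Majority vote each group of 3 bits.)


Groups: 111, 110, 100, 000, 010
Majority votes: 11000

11000


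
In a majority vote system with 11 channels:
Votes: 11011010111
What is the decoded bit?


Ones: 8 out of 11
Threshold: 6

1 (8/11 voted 1)


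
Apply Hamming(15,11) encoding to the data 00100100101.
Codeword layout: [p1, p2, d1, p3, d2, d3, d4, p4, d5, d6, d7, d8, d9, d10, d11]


Parity bits: p1=0, p2=1, p3=1, p4=1

010101010100101


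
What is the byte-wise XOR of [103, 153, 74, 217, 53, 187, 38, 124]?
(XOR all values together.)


XOR chain: 103 ^ 153 ^ 74 ^ 217 ^ 53 ^ 187 ^ 38 ^ 124 = 185

185


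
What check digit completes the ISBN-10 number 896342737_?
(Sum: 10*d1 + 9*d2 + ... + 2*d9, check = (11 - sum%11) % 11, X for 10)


Weighted sum: 315
315 mod 11 = 7

Check digit: 4


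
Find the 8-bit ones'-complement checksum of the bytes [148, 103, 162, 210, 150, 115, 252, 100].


Sum = 1240 mod 256 = 216
Complement = 39

39


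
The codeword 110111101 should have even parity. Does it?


Number of 1s: 7

No, parity error (7 ones)


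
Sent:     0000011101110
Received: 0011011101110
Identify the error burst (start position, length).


XOR: 0011000000000

Burst at position 2, length 2


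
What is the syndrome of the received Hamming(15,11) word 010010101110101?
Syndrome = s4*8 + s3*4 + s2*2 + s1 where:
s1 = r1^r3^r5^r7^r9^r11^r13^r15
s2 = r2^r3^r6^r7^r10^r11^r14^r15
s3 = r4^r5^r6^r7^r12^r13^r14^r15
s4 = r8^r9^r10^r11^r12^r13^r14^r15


s1=0, s2=1, s3=0, s4=1

Syndrome = 10 (error at position 10)


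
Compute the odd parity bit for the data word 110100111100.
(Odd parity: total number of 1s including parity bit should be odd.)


Number of 1s in data: 7
Parity bit: 0

0


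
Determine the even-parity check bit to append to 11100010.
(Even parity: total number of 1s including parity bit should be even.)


Number of 1s in data: 4
Parity bit: 0

0


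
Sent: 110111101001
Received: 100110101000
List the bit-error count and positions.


XOR: 010001000001

3 error(s) at position(s): 1, 5, 11


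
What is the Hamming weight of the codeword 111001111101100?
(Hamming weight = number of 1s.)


Counting 1s in 111001111101100

10


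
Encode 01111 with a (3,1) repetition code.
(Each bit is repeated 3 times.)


Each bit -> 3 copies

000111111111111


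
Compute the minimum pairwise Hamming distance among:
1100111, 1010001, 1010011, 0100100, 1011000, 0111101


Comparing all pairs, minimum distance: 1
Can detect 0 errors, correct 0 errors

1


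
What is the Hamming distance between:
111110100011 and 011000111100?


XOR: 100110011111
Count of 1s: 8

8


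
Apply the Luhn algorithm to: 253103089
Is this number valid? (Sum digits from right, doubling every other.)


Luhn sum = 30
30 mod 10 = 0

Valid (Luhn sum mod 10 = 0)


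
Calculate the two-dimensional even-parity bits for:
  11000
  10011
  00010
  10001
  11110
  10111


Row parities: 011000
Column parities: 10001

Row P: 011000, Col P: 10001, Corner: 0


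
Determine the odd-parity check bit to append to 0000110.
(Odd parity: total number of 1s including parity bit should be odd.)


Number of 1s in data: 2
Parity bit: 1

1


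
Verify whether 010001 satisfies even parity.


Number of 1s: 2

Yes, parity is correct (2 ones)


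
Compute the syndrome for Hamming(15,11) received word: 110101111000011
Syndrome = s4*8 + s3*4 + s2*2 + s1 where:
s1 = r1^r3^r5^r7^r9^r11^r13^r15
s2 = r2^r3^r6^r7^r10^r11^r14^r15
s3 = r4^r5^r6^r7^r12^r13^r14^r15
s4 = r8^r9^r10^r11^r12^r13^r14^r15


s1=0, s2=1, s3=1, s4=0

Syndrome = 6 (error at position 6)


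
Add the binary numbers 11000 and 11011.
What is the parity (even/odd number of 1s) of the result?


11000 = 24
11011 = 27
Sum = 51 = 110011
1s count = 4

even parity (4 ones in 110011)


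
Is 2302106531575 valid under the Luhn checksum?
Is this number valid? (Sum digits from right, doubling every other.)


Luhn sum = 40
40 mod 10 = 0

Valid (Luhn sum mod 10 = 0)


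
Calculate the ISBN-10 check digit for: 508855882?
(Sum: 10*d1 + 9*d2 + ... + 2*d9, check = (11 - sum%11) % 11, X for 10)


Weighted sum: 285
285 mod 11 = 10

Check digit: 1


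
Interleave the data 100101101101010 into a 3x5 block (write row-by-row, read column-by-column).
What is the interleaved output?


Matrix:
  10010
  11011
  01010
Read columns: 110011000111010

110011000111010


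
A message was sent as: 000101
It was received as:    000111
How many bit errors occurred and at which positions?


XOR: 000010

1 error(s) at position(s): 4


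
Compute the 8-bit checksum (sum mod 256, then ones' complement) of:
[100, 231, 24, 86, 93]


Sum = 534 mod 256 = 22
Complement = 233

233


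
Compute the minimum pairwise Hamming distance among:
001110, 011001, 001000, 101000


Comparing all pairs, minimum distance: 1
Can detect 0 errors, correct 0 errors

1


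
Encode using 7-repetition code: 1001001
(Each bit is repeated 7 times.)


Each bit -> 7 copies

1111111000000000000001111111000000000000001111111


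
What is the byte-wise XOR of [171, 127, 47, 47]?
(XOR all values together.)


XOR chain: 171 ^ 127 ^ 47 ^ 47 = 212

212


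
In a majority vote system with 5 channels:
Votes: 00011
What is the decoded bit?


Ones: 2 out of 5
Threshold: 3

0 (2/5 voted 1)


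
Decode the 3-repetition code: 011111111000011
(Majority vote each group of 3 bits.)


Groups: 011, 111, 111, 000, 011
Majority votes: 11101

11101


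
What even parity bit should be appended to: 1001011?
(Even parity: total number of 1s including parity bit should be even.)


Number of 1s in data: 4
Parity bit: 0

0


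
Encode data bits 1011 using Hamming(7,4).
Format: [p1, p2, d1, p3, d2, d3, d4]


Parity bits: p1=0, p2=1, p3=0

0110011


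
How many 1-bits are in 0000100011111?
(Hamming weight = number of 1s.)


Counting 1s in 0000100011111

6


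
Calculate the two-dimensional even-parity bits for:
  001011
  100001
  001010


Row parities: 100
Column parities: 100000

Row P: 100, Col P: 100000, Corner: 1


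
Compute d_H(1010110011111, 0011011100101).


XOR: 1001101111010
Count of 1s: 8

8


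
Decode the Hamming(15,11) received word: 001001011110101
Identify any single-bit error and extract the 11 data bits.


Syndrome = 7: error at position 7

Data: 10111110101 (corrected bit 7)


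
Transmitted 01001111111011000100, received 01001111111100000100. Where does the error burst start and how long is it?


XOR: 00000000000111000000

Burst at position 11, length 3


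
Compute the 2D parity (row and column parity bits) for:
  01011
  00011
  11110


Row parities: 100
Column parities: 10110

Row P: 100, Col P: 10110, Corner: 1


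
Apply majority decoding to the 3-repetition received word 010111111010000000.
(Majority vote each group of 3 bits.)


Groups: 010, 111, 111, 010, 000, 000
Majority votes: 011000

011000


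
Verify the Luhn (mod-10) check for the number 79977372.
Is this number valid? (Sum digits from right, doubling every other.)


Luhn sum = 45
45 mod 10 = 5

Invalid (Luhn sum mod 10 = 5)


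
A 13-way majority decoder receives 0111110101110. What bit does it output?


Ones: 9 out of 13
Threshold: 7

1 (9/13 voted 1)


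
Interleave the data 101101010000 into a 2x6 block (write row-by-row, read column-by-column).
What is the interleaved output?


Matrix:
  101101
  010000
Read columns: 100110100010

100110100010


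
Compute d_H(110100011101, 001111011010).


XOR: 111011000111
Count of 1s: 8

8


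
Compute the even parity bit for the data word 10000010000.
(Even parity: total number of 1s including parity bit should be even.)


Number of 1s in data: 2
Parity bit: 0

0


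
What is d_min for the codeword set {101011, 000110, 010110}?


Comparing all pairs, minimum distance: 1
Can detect 0 errors, correct 0 errors

1


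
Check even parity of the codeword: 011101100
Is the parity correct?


Number of 1s: 5

No, parity error (5 ones)


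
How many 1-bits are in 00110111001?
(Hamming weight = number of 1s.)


Counting 1s in 00110111001

6


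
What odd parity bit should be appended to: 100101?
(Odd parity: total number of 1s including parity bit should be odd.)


Number of 1s in data: 3
Parity bit: 0

0


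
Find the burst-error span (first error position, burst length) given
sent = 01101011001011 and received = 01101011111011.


XOR: 00000000110000

Burst at position 8, length 2


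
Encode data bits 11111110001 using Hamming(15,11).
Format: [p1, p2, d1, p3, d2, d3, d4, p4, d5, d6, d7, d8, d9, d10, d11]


Parity bits: p1=0, p2=0, p3=0, p4=0

001011101110001


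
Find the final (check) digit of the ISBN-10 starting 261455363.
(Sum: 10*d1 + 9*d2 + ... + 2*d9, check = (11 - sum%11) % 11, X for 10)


Weighted sum: 201
201 mod 11 = 3

Check digit: 8


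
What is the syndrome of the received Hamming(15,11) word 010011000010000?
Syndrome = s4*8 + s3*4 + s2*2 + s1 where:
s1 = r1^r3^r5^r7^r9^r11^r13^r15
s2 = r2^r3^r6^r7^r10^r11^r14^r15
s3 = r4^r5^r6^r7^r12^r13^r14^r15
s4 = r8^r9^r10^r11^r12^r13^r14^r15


s1=0, s2=1, s3=0, s4=1

Syndrome = 10 (error at position 10)


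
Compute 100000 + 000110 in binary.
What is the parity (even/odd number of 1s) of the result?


100000 = 32
000110 = 6
Sum = 38 = 100110
1s count = 3

odd parity (3 ones in 100110)


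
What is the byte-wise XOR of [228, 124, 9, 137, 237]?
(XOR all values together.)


XOR chain: 228 ^ 124 ^ 9 ^ 137 ^ 237 = 245

245


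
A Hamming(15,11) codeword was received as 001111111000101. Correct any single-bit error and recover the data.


Syndrome = 0: no error detected

Data: 11111000101 (no errors)


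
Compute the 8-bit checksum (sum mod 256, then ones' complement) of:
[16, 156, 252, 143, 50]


Sum = 617 mod 256 = 105
Complement = 150

150


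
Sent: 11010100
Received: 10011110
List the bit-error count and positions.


XOR: 01001010

3 error(s) at position(s): 1, 4, 6


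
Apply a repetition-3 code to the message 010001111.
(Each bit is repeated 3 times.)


Each bit -> 3 copies

000111000000000111111111111


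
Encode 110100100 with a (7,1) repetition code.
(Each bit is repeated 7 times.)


Each bit -> 7 copies

111111111111110000000111111100000000000000111111100000000000000


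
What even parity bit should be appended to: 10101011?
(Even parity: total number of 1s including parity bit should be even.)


Number of 1s in data: 5
Parity bit: 1

1


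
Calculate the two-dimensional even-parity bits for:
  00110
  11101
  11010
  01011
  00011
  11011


Row parities: 001100
Column parities: 10010

Row P: 001100, Col P: 10010, Corner: 0


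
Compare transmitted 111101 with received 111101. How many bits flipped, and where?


XOR: 000000

0 errors (received matches sent)


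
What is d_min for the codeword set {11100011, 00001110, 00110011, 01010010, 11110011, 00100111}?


Comparing all pairs, minimum distance: 1
Can detect 0 errors, correct 0 errors

1


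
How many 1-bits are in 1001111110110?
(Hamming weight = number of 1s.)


Counting 1s in 1001111110110

9


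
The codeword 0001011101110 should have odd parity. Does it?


Number of 1s: 7

Yes, parity is correct (7 ones)


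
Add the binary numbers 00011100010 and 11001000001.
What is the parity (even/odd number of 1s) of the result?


00011100010 = 226
11001000001 = 1601
Sum = 1827 = 11100100011
1s count = 6

even parity (6 ones in 11100100011)


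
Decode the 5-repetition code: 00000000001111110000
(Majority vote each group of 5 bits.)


Groups: 00000, 00000, 11111, 10000
Majority votes: 0010

0010


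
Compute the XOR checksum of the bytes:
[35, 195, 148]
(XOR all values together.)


XOR chain: 35 ^ 195 ^ 148 = 116

116


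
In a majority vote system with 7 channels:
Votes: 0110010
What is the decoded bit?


Ones: 3 out of 7
Threshold: 4

0 (3/7 voted 1)


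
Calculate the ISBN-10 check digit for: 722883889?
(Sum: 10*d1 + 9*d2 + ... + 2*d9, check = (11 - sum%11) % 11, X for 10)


Weighted sum: 297
297 mod 11 = 0

Check digit: 0


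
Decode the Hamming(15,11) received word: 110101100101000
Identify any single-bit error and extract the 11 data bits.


Syndrome = 0: no error detected

Data: 00110101000 (no errors)


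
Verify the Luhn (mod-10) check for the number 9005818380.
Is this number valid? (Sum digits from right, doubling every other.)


Luhn sum = 39
39 mod 10 = 9

Invalid (Luhn sum mod 10 = 9)


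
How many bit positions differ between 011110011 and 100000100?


XOR: 111110111
Count of 1s: 8

8


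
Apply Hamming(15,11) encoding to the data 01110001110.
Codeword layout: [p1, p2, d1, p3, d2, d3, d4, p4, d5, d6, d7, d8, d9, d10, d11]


Parity bits: p1=1, p2=1, p3=0, p4=1

110011110001110


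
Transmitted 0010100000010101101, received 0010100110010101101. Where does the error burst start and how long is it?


XOR: 0000000110000000000

Burst at position 7, length 2


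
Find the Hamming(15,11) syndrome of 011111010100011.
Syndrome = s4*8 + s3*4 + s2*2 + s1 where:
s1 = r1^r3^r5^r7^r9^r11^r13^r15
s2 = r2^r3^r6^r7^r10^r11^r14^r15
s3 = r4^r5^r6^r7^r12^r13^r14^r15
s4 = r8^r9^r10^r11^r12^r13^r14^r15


s1=1, s2=0, s3=1, s4=0

Syndrome = 5 (error at position 5)


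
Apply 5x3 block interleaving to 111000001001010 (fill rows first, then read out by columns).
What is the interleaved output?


Matrix:
  111
  000
  001
  001
  010
Read columns: 100001000110110

100001000110110


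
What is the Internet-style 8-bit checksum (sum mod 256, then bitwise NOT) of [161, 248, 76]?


Sum = 485 mod 256 = 229
Complement = 26

26


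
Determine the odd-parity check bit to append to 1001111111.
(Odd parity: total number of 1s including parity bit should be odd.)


Number of 1s in data: 8
Parity bit: 1

1


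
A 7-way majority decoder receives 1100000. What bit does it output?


Ones: 2 out of 7
Threshold: 4

0 (2/7 voted 1)


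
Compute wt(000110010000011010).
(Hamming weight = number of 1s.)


Counting 1s in 000110010000011010

6


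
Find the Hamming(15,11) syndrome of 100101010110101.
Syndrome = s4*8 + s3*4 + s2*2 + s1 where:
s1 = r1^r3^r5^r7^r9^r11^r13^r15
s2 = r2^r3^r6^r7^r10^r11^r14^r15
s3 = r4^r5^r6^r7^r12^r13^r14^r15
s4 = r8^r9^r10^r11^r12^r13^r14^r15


s1=0, s2=0, s3=0, s4=1

Syndrome = 8 (error at position 8)


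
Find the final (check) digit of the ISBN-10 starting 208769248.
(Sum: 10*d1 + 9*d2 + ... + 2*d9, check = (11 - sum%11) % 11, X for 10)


Weighted sum: 250
250 mod 11 = 8

Check digit: 3


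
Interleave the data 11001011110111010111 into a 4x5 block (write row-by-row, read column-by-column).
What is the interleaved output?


Matrix:
  11001
  01111
  01110
  10111
Read columns: 10011110011101111101

10011110011101111101


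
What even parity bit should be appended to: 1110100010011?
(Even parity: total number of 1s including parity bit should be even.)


Number of 1s in data: 7
Parity bit: 1

1


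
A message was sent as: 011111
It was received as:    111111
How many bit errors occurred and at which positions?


XOR: 100000

1 error(s) at position(s): 0


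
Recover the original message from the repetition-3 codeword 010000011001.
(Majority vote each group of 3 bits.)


Groups: 010, 000, 011, 001
Majority votes: 0010

0010


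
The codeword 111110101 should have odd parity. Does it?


Number of 1s: 7

Yes, parity is correct (7 ones)


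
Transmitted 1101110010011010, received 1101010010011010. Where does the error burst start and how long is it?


XOR: 0000100000000000

Burst at position 4, length 1


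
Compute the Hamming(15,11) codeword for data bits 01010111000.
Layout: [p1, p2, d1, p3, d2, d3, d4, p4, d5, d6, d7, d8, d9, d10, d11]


Parity bits: p1=1, p2=1, p3=1, p4=1

110110110111000


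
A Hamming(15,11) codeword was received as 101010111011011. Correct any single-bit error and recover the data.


Syndrome = 7: error at position 7

Data: 11001011011 (corrected bit 7)


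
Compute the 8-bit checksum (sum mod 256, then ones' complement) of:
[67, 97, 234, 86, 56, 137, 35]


Sum = 712 mod 256 = 200
Complement = 55

55


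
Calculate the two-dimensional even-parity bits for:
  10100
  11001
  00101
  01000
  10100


Row parities: 01010
Column parities: 10100

Row P: 01010, Col P: 10100, Corner: 0


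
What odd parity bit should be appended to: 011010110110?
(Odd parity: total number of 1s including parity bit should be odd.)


Number of 1s in data: 7
Parity bit: 0

0


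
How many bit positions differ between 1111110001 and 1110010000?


XOR: 0001100001
Count of 1s: 3

3


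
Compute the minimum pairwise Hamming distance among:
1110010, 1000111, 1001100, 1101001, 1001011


Comparing all pairs, minimum distance: 2
Can detect 1 errors, correct 0 errors

2


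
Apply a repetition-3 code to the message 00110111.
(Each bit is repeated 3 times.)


Each bit -> 3 copies

000000111111000111111111


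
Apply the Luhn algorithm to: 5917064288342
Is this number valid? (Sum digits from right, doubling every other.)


Luhn sum = 59
59 mod 10 = 9

Invalid (Luhn sum mod 10 = 9)


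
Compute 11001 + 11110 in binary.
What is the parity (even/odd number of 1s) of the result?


11001 = 25
11110 = 30
Sum = 55 = 110111
1s count = 5

odd parity (5 ones in 110111)


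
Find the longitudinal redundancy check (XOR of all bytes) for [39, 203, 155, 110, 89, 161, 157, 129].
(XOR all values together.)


XOR chain: 39 ^ 203 ^ 155 ^ 110 ^ 89 ^ 161 ^ 157 ^ 129 = 253

253


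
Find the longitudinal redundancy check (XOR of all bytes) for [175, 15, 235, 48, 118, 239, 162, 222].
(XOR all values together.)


XOR chain: 175 ^ 15 ^ 235 ^ 48 ^ 118 ^ 239 ^ 162 ^ 222 = 158

158


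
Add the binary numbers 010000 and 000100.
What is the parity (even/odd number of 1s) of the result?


010000 = 16
000100 = 4
Sum = 20 = 10100
1s count = 2

even parity (2 ones in 10100)


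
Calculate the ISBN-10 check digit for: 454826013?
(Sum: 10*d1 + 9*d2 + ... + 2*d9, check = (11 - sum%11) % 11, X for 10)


Weighted sum: 224
224 mod 11 = 4

Check digit: 7


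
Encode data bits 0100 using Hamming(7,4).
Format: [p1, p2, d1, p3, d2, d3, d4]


Parity bits: p1=1, p2=0, p3=1

1001100


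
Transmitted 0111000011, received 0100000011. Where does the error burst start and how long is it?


XOR: 0011000000

Burst at position 2, length 2


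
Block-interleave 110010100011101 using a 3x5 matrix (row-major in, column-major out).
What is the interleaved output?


Matrix:
  11001
  01000
  11101
Read columns: 101111001000101

101111001000101


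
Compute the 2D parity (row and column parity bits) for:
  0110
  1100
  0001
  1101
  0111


Row parities: 00111
Column parities: 0001

Row P: 00111, Col P: 0001, Corner: 1


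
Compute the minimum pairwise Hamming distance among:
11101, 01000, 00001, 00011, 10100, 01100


Comparing all pairs, minimum distance: 1
Can detect 0 errors, correct 0 errors

1


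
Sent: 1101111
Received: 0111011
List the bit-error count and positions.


XOR: 1010100

3 error(s) at position(s): 0, 2, 4


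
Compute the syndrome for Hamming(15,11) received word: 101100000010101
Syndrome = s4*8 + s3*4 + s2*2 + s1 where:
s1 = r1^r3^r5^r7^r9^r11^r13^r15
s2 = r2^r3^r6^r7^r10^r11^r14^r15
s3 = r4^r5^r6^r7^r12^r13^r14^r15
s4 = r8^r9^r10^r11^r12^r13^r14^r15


s1=1, s2=1, s3=1, s4=1

Syndrome = 15 (error at position 15)


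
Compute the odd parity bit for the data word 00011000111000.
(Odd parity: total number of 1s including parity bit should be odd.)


Number of 1s in data: 5
Parity bit: 0

0


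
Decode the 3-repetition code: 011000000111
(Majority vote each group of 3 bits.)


Groups: 011, 000, 000, 111
Majority votes: 1001

1001


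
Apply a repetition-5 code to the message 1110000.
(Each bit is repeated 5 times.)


Each bit -> 5 copies

11111111111111100000000000000000000


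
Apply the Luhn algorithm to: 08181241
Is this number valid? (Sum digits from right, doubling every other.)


Luhn sum = 31
31 mod 10 = 1

Invalid (Luhn sum mod 10 = 1)


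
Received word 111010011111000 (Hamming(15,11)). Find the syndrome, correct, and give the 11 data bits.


Syndrome = 9: error at position 9

Data: 11000111000 (corrected bit 9)


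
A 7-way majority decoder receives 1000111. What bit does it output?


Ones: 4 out of 7
Threshold: 4

1 (4/7 voted 1)


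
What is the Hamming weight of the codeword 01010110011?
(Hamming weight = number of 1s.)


Counting 1s in 01010110011

6


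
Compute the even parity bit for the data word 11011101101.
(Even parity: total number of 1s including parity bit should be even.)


Number of 1s in data: 8
Parity bit: 0

0


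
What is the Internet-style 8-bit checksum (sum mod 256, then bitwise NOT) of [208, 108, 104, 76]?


Sum = 496 mod 256 = 240
Complement = 15

15


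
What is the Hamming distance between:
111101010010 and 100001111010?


XOR: 011100101000
Count of 1s: 5

5


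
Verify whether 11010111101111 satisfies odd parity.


Number of 1s: 11

Yes, parity is correct (11 ones)


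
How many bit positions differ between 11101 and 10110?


XOR: 01011
Count of 1s: 3

3


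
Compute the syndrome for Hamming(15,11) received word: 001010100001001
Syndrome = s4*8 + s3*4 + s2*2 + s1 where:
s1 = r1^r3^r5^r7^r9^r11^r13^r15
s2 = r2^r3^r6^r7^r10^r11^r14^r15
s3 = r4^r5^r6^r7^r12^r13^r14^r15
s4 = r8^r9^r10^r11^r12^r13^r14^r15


s1=0, s2=1, s3=0, s4=0

Syndrome = 2 (error at position 2)


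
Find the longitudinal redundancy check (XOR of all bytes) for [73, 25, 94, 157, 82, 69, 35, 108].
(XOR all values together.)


XOR chain: 73 ^ 25 ^ 94 ^ 157 ^ 82 ^ 69 ^ 35 ^ 108 = 203

203


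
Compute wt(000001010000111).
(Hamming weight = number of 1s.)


Counting 1s in 000001010000111

5


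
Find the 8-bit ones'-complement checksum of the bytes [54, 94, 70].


Sum = 218 mod 256 = 218
Complement = 37

37


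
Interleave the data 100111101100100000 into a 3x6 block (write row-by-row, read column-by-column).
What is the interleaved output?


Matrix:
  100111
  101100
  100000
Read columns: 111000010110100100

111000010110100100


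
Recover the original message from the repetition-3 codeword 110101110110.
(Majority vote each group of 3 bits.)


Groups: 110, 101, 110, 110
Majority votes: 1111

1111


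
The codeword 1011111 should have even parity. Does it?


Number of 1s: 6

Yes, parity is correct (6 ones)


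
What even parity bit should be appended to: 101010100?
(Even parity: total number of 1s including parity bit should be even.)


Number of 1s in data: 4
Parity bit: 0

0


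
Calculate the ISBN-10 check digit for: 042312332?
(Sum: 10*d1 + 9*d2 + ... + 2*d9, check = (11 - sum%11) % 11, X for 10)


Weighted sum: 114
114 mod 11 = 4

Check digit: 7


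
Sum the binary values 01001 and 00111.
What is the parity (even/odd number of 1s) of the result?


01001 = 9
00111 = 7
Sum = 16 = 10000
1s count = 1

odd parity (1 ones in 10000)


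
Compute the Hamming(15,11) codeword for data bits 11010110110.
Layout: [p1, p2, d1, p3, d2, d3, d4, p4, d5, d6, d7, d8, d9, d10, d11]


Parity bits: p1=1, p2=1, p3=0, p4=0

111010100110110
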